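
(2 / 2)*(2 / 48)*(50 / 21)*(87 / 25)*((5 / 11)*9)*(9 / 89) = 3915 / 27412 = 0.14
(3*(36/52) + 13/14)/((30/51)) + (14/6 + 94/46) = 1191271/125580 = 9.49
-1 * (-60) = 60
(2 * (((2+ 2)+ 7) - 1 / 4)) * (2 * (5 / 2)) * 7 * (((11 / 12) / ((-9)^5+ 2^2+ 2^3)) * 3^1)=-1505 / 42936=-0.04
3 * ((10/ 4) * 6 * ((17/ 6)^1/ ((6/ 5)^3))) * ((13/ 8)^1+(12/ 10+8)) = 920125/ 1152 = 798.72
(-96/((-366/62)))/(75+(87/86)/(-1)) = 0.22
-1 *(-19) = 19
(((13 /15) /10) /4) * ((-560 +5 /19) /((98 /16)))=-9217 /4655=-1.98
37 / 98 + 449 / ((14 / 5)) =7876 / 49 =160.73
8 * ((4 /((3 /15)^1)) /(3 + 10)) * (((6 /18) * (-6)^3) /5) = -2304 /13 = -177.23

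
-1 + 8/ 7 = 1/ 7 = 0.14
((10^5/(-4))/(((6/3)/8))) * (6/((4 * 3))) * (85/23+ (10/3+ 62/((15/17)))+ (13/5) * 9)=-5034782.61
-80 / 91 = -0.88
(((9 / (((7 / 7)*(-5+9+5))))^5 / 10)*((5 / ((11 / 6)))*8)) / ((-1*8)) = -3 / 11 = -0.27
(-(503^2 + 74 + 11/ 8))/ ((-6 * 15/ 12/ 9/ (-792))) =-240531390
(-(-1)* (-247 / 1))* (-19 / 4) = 4693 / 4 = 1173.25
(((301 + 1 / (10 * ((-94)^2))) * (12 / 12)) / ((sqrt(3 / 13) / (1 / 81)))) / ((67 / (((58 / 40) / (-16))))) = -771294469 * sqrt(39) / 460348531200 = -0.01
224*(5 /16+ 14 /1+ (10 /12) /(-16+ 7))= 86002 /27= 3185.26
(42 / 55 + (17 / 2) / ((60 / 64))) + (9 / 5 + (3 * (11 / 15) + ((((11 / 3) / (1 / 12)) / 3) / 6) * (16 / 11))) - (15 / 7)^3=1281233 / 169785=7.55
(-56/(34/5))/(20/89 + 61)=-12460/92633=-0.13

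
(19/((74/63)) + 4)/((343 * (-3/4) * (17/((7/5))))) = -2986/462315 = -0.01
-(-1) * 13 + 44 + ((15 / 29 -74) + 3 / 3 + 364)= 10107 / 29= 348.52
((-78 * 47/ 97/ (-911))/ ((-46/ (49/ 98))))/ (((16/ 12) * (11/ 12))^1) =-0.00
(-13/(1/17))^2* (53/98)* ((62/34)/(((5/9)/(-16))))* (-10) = 679728816/49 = 13872016.65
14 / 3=4.67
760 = 760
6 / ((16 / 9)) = 27 / 8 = 3.38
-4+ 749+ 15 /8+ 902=13191 /8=1648.88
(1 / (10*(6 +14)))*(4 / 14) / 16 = 1 / 11200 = 0.00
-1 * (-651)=651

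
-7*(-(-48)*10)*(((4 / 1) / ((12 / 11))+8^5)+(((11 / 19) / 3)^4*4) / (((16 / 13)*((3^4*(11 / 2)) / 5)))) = -31383472375094000 / 285012027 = -110112800.17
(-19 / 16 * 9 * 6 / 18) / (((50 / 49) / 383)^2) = -20075416473 / 40000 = -501885.41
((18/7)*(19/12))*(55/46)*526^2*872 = 189088678680/161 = 1174463842.73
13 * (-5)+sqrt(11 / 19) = -65+sqrt(209) / 19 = -64.24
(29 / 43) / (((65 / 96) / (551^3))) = 465719076384 / 2795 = 166625787.62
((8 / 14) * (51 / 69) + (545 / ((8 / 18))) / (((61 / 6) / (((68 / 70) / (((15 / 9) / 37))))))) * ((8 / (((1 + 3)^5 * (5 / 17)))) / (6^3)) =2171748011 / 6788275200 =0.32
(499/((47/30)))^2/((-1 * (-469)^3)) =224100900/227884215181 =0.00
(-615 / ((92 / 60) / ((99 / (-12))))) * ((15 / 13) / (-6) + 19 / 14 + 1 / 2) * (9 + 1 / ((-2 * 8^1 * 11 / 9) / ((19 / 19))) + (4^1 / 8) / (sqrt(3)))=30746925 * sqrt(3) / 33488 + 1886743125 / 38272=50888.54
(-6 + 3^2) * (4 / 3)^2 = 16 / 3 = 5.33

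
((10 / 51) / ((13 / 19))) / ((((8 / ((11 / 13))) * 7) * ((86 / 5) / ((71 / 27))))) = 370975 / 560372904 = 0.00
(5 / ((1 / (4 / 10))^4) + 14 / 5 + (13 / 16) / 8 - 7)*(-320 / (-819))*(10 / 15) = -63527 / 61425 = -1.03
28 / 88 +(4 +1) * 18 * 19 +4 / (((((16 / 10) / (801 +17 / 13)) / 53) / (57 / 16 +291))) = 71649643133 / 2288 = 31315403.47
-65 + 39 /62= -3991 /62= -64.37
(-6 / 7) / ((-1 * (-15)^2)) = 2 / 525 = 0.00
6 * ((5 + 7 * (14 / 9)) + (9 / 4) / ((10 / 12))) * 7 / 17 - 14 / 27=104209 / 2295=45.41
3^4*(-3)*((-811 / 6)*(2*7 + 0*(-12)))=459837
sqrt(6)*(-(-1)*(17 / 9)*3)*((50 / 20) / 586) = 85*sqrt(6) / 3516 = 0.06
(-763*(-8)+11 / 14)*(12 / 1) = 512802 / 7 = 73257.43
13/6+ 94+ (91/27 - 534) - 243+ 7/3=-36457/54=-675.13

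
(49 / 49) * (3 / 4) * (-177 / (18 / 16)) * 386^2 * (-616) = 10830221248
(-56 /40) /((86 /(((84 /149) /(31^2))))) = -294 /30785635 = -0.00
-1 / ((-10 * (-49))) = -1 / 490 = -0.00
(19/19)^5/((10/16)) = 1.60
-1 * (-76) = 76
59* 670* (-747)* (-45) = 1328800950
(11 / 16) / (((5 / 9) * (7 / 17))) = 1683 / 560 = 3.01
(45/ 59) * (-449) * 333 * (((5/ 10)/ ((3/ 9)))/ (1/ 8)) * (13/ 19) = -1049609340/ 1121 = -936315.20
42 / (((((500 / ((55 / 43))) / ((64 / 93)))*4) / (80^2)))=157696 / 1333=118.30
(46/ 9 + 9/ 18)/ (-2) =-101/ 36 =-2.81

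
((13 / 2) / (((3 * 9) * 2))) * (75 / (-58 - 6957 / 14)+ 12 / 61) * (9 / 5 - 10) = -863993 / 14217270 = -0.06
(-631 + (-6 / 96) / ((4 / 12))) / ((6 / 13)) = -131287 / 96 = -1367.57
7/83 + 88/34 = 3771/1411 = 2.67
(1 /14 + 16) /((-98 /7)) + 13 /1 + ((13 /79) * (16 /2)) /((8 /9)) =206449 /15484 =13.33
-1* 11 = -11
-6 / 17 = -0.35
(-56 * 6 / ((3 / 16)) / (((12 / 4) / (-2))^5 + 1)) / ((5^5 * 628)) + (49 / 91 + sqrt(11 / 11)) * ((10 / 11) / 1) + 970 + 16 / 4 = 14439440218798 / 14803628125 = 975.40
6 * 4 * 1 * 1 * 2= 48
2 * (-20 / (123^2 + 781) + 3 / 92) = 4589 / 73186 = 0.06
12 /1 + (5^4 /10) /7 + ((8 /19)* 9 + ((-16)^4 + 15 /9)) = 52318783 /798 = 65562.38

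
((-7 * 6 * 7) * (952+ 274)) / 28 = -12873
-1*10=-10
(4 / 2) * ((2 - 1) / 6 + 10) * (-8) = -488 / 3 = -162.67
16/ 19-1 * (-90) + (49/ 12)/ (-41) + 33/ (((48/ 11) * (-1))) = 3110267/ 37392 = 83.18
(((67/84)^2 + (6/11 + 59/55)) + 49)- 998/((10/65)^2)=-16343696441/388080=-42114.25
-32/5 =-6.40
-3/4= -0.75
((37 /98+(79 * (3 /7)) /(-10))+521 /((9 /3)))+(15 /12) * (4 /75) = 125483 /735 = 170.73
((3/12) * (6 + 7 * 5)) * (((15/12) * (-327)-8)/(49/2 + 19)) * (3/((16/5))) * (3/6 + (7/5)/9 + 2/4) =-888511/8352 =-106.38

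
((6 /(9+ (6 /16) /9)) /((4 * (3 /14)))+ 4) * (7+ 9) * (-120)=-284160 /31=-9166.45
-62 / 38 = -31 / 19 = -1.63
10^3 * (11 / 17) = 11000 / 17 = 647.06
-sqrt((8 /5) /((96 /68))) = -sqrt(255) /15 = -1.06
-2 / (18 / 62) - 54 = -548 / 9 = -60.89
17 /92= 0.18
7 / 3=2.33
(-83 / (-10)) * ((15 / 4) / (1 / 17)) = 4233 / 8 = 529.12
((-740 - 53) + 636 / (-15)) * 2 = -8354 / 5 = -1670.80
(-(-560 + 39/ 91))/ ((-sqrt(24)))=-3917 * sqrt(6)/ 84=-114.22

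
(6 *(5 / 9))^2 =100 / 9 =11.11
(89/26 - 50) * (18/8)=-10899/104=-104.80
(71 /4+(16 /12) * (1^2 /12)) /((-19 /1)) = -643 /684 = -0.94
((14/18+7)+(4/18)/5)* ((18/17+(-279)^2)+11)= 465872704/765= 608983.93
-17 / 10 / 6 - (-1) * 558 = 33463 / 60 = 557.72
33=33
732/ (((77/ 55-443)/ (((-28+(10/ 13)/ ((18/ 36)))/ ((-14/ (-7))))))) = 13115/ 598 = 21.93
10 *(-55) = -550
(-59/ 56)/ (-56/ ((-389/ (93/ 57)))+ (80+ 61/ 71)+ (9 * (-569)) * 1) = 30960899/ 148105781264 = 0.00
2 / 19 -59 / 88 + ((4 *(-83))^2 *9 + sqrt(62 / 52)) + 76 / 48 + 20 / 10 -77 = sqrt(806) / 26 + 4975581163 / 5016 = 991943.11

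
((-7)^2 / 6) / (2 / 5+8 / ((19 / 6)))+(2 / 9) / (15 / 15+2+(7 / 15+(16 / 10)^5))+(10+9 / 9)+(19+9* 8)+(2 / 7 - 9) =12229901113 / 127272292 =96.09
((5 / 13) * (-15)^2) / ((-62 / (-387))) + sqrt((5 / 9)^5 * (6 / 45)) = 25 * sqrt(6) / 729 + 435375 / 806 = 540.25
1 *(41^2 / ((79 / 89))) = 149609 / 79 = 1893.78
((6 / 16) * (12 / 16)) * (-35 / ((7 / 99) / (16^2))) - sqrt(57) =-35640 - sqrt(57) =-35647.55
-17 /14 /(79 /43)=-0.66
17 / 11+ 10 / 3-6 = -37 / 33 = -1.12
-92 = -92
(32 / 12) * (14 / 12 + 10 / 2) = 148 / 9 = 16.44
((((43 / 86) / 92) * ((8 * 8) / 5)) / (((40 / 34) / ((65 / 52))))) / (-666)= -17 / 153180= -0.00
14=14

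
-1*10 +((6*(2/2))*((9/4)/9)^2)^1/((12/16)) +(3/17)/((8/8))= -317/34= -9.32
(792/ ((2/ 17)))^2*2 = 90639648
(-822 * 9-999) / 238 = -8397 / 238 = -35.28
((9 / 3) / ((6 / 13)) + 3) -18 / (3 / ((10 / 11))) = 89 / 22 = 4.05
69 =69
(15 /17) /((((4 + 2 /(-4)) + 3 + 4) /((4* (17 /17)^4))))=40 /119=0.34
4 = 4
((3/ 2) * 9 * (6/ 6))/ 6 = 9/ 4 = 2.25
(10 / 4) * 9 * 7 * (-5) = -1575 / 2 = -787.50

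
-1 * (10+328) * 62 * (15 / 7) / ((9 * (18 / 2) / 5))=-523900 / 189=-2771.96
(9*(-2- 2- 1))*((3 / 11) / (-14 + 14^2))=-135 / 2002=-0.07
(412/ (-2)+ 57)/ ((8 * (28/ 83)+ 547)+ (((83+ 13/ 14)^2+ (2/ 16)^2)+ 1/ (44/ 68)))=-426612032/ 21746519633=-0.02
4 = 4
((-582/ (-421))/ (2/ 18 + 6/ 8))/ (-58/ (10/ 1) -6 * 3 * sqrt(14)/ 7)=21266280/ 134594963 -9428400 * sqrt(14)/ 134594963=-0.10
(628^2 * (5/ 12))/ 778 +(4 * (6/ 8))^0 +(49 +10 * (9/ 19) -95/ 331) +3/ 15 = 9756325538/ 36696315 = 265.87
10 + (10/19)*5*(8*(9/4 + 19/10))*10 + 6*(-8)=835.68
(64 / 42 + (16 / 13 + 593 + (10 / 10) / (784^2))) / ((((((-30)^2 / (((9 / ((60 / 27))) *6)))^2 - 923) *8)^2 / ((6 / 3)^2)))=2529868364761149 / 13681829471407132672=0.00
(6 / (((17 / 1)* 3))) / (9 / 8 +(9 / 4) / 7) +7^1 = 9751 / 1377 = 7.08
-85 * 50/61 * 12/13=-51000/793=-64.31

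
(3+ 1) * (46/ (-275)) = -184/ 275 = -0.67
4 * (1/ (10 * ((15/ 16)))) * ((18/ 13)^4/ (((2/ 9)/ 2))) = 10077696/ 714025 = 14.11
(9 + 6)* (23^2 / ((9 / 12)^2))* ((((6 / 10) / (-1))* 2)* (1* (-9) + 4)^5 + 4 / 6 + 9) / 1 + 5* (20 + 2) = 477328270 / 9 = 53036474.44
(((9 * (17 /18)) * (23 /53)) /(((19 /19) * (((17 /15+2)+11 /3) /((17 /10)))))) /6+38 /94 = 66713 /119568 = 0.56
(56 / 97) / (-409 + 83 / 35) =-245 / 172563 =-0.00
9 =9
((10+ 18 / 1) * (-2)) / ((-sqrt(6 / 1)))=28 * sqrt(6) / 3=22.86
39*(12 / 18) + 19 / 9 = 253 / 9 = 28.11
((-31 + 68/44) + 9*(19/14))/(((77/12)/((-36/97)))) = 573480/575113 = 1.00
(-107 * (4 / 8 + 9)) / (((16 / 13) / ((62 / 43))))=-819299 / 688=-1190.84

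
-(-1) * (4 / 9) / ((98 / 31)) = 62 / 441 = 0.14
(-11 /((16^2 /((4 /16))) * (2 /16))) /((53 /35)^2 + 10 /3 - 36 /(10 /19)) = 40425 /29528704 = 0.00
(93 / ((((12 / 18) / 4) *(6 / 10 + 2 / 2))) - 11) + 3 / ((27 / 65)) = 12419 / 36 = 344.97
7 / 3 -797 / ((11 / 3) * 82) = -859 / 2706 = -0.32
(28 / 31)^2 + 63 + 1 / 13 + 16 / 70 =28037364 / 437255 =64.12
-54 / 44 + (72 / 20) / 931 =-125289 / 102410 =-1.22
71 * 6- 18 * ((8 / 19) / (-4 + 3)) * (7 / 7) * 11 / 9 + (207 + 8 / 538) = 3282683 / 5111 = 642.28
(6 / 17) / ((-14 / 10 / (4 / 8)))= -15 / 119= -0.13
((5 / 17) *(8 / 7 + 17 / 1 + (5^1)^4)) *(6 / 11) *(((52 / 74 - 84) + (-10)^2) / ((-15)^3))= -1854824 / 3632475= -0.51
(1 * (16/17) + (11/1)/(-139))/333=679/262293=0.00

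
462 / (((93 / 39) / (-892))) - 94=-5360266 / 31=-172911.81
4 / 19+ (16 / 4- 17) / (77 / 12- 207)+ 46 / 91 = 0.78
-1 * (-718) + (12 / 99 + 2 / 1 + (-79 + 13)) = 21586 / 33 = 654.12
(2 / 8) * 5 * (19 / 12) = 95 / 48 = 1.98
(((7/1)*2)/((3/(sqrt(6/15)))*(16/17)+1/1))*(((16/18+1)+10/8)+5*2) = 33.66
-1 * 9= -9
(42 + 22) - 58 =6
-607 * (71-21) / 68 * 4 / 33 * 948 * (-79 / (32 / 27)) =3418574.50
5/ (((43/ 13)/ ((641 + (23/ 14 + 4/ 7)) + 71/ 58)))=8503365/ 8729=974.15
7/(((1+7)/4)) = 7/2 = 3.50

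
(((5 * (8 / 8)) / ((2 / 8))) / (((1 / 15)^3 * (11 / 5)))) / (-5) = -67500 / 11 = -6136.36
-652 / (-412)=163 / 103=1.58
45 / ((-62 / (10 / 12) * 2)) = -75 / 248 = -0.30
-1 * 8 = -8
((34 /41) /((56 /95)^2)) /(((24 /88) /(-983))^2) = 31003884.72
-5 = -5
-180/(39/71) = -4260/13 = -327.69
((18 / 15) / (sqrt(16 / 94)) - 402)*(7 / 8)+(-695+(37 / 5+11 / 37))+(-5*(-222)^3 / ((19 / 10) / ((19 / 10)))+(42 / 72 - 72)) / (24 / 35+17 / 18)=21*sqrt(94) / 80+25502759934277 / 759980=33557148.70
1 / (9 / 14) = 1.56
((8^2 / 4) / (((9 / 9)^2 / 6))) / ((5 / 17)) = 1632 / 5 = 326.40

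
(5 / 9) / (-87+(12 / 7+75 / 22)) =-770 / 113481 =-0.01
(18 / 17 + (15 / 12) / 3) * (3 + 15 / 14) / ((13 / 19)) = 8.78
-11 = -11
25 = 25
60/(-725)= -12/145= -0.08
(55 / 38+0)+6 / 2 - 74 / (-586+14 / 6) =304355 / 66538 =4.57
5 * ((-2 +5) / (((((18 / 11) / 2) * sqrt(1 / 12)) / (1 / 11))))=10 * sqrt(3) / 3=5.77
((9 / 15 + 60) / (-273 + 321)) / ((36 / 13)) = 1313 / 2880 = 0.46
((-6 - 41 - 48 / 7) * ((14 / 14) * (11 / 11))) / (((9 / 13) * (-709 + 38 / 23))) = 3887 / 35343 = 0.11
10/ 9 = 1.11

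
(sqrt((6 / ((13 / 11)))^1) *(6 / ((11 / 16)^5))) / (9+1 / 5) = 15728640 *sqrt(858) / 48154249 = 9.57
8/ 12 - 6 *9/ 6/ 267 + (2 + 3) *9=12184/ 267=45.63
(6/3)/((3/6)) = 4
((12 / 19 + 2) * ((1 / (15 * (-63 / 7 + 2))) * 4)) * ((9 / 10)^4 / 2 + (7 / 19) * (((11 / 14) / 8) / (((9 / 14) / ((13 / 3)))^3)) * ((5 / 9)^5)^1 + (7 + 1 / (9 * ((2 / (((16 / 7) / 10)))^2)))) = -0.79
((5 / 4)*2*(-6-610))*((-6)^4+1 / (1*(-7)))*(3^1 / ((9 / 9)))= -5986860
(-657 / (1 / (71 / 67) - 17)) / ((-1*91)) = -15549 / 34580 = -0.45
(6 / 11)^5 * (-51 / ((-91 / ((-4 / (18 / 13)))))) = -88128 / 1127357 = -0.08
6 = 6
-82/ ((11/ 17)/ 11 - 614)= 1394/ 10437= 0.13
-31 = -31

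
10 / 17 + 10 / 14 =155 / 119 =1.30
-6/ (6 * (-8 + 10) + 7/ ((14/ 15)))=-4/ 13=-0.31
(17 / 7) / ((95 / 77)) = 187 / 95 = 1.97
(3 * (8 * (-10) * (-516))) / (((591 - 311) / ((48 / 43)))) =3456 / 7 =493.71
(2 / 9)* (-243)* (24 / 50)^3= -93312 / 15625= -5.97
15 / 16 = 0.94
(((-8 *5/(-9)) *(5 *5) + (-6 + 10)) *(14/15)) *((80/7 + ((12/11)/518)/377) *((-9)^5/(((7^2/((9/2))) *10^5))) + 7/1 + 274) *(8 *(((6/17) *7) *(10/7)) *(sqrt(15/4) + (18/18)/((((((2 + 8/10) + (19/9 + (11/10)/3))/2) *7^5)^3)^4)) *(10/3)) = 4143463482565368095143650977120256/84669438254321434673679697839372717952279696141988612872687316302615108184814453125 + 11805034888653736 *sqrt(15)/8327694375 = 5490199.50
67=67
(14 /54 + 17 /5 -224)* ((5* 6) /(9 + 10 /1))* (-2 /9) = 77.31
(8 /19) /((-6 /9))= -12 /19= -0.63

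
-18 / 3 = -6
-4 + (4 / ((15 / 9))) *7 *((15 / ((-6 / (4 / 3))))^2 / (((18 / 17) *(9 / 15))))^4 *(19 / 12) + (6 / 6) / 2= 17356683405009193 / 6973568802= 2488924.09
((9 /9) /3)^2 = 1 /9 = 0.11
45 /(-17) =-45 /17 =-2.65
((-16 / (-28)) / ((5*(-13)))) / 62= -2 / 14105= -0.00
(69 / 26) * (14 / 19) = 483 / 247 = 1.96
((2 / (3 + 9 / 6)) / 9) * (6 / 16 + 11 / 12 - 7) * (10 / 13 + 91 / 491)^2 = -62791073 / 244456134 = -0.26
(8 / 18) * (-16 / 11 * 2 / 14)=-64 / 693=-0.09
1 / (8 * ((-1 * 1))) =-1 / 8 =-0.12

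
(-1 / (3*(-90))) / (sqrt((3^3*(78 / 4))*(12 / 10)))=sqrt(195) / 94770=0.00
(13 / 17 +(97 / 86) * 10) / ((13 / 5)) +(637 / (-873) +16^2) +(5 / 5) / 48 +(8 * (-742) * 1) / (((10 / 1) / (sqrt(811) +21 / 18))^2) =-10610588456773 / 221229840-10388 * sqrt(811) / 75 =-51906.23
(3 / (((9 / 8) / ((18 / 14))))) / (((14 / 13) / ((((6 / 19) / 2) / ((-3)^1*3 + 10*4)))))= 468 / 28861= 0.02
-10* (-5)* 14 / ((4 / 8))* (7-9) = -2800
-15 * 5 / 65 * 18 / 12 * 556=-12510 / 13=-962.31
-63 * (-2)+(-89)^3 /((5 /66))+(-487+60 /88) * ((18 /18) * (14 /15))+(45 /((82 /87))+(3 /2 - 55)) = -9305924.45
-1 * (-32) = 32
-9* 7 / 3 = -21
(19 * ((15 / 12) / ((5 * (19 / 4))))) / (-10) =-1 / 10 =-0.10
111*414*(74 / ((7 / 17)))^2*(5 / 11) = 363625730280 / 539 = 674630297.37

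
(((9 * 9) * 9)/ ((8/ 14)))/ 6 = 1701/ 8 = 212.62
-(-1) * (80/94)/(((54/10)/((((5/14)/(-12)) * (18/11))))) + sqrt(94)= -250/32571 + sqrt(94)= 9.69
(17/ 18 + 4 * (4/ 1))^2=93025/ 324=287.11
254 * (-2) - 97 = -605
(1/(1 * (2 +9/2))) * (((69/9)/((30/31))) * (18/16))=713/520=1.37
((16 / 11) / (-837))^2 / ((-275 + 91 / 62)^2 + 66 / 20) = 5120 / 126853524410679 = 0.00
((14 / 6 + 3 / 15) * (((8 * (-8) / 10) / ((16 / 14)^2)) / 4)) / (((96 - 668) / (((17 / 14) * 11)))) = 2261 / 31200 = 0.07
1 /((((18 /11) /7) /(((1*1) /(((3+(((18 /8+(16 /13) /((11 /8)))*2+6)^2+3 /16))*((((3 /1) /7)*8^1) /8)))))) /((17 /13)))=115307192 /1362522573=0.08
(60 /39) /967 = 20 /12571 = 0.00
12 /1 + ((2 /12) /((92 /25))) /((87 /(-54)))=31941 /2668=11.97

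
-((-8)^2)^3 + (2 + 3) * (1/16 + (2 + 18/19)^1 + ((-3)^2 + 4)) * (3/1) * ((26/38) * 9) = -1505602159/5776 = -260665.19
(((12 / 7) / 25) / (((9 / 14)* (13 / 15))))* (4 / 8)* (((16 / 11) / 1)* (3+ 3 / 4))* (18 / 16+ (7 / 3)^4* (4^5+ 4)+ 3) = 39496994 / 3861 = 10229.73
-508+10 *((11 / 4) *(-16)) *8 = -4028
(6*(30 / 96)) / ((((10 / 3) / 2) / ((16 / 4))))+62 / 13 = 241 / 26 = 9.27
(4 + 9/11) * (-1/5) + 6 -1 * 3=112/55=2.04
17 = 17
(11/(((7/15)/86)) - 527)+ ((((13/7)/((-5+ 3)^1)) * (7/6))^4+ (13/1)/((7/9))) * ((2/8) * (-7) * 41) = 117321751/580608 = 202.07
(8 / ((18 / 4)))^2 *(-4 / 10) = -512 / 405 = -1.26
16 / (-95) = -16 / 95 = -0.17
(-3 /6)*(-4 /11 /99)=2 /1089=0.00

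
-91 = -91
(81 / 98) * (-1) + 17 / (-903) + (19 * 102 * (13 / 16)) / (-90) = -3091591 / 168560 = -18.34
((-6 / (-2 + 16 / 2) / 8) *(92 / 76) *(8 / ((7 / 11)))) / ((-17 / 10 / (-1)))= -2530 / 2261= -1.12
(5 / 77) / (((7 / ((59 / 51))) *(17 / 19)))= 5605 / 467313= 0.01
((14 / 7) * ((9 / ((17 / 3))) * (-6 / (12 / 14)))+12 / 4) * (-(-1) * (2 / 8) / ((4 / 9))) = -2943 / 272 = -10.82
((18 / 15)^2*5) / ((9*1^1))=4 / 5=0.80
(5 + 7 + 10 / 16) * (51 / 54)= 1717 / 144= 11.92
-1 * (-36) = 36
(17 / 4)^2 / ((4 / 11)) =49.67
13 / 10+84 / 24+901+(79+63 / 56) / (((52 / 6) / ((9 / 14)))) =13274983 / 14560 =911.74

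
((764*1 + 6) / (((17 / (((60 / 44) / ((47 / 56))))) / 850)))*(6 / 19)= 17640000 / 893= 19753.64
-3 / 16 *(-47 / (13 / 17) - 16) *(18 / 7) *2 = 27189 / 364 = 74.70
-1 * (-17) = 17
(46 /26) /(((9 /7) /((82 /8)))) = 6601 /468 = 14.10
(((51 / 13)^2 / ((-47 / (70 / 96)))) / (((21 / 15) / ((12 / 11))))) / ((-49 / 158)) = 5136975 / 8562554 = 0.60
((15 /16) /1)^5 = 759375 /1048576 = 0.72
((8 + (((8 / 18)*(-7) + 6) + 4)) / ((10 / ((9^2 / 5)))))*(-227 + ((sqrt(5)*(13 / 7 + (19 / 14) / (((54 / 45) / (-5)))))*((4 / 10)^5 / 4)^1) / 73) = -5475.25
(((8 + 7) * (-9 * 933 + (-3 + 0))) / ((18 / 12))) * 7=-588000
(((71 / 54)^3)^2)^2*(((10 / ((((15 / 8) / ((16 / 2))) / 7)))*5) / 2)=574338895922428389698435 / 28818169977023831232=19929.75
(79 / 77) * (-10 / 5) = -158 / 77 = -2.05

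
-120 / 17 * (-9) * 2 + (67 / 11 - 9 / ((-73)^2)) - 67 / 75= 9884614559 / 74739225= 132.25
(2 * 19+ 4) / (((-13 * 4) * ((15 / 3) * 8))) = -0.02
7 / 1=7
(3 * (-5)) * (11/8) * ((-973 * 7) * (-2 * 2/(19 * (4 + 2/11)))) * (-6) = 37085895/874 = 42432.37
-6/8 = -0.75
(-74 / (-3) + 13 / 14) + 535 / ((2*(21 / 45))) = 12575 / 21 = 598.81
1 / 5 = 0.20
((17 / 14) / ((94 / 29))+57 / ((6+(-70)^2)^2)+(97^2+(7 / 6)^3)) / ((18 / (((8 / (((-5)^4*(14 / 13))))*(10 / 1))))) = 52314507922722071 / 841851163865250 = 62.14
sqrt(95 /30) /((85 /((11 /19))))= 11 * sqrt(114) /9690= 0.01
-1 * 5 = -5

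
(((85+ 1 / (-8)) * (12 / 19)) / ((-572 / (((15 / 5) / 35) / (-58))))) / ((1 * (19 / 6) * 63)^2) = 97 / 27875387540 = 0.00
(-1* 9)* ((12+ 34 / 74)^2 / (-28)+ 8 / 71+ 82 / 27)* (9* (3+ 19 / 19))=527862423 / 680393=775.82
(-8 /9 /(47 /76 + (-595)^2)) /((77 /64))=-38912 /18645821271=-0.00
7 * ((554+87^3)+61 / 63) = 4613405.78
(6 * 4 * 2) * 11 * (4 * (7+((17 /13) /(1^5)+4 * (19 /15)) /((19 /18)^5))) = 4032940143936 /160946435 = 25057.65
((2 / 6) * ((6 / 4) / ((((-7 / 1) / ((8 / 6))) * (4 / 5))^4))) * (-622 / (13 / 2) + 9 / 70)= -10870375 / 70791084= -0.15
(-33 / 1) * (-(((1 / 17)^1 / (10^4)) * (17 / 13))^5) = 33 / 37129300000000000000000000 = 0.00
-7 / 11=-0.64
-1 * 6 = -6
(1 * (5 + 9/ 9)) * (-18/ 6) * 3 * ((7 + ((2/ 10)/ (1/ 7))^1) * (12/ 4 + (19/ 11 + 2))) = -167832/ 55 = -3051.49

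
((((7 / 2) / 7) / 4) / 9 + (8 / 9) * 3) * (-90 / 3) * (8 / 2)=-965 / 3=-321.67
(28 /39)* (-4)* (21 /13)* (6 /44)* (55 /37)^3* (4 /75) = -948640 /8560357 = -0.11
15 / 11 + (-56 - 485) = -5936 / 11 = -539.64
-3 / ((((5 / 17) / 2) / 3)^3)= -3183624 / 125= -25468.99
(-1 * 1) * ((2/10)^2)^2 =-1/625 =-0.00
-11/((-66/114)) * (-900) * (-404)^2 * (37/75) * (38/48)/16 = -136254757/2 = -68127378.50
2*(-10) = -20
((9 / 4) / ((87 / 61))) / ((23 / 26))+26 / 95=260689 / 126730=2.06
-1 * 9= -9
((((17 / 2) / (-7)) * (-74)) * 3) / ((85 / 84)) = 1332 / 5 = 266.40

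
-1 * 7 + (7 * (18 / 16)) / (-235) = -13223 / 1880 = -7.03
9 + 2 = 11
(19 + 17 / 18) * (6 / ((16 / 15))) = 1795 / 16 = 112.19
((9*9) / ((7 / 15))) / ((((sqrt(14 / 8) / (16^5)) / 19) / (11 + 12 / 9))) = 597090631680*sqrt(7) / 49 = 32239863705.95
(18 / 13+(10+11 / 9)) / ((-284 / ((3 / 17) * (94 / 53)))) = -69325 / 4989738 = -0.01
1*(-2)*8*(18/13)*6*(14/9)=-2688/13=-206.77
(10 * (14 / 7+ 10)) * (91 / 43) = 253.95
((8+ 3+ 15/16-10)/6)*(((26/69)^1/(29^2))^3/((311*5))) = 68107/3646253835927538740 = 0.00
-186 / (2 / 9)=-837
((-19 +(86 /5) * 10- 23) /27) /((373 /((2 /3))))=260 /30213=0.01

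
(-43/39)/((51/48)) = -688/663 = -1.04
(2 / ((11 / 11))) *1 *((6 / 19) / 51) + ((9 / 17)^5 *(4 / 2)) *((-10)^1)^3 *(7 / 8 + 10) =-24401665166 / 26977283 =-904.53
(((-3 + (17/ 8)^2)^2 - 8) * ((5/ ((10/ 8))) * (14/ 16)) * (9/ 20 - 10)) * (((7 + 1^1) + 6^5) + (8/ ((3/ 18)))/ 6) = 15209488721/ 10240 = 1485301.63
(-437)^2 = 190969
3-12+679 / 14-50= -21 / 2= -10.50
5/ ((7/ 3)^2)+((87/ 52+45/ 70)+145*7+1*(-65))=2428841/ 2548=953.23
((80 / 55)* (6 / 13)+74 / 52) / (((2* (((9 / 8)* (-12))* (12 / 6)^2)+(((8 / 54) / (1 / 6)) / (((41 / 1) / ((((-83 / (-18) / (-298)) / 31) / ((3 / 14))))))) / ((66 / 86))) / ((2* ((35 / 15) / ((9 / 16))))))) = -42879571938 / 266519762665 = -0.16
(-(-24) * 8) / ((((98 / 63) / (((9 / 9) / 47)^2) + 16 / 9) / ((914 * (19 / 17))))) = 555712 / 9741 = 57.05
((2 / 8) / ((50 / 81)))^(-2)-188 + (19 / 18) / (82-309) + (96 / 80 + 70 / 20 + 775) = 4451598472 / 7446735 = 597.79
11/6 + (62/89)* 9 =4327/534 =8.10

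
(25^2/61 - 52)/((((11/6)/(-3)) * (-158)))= -0.43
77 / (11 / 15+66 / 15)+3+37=55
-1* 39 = -39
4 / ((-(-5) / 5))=4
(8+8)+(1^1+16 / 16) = 18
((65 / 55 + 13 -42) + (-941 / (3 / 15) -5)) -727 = -60113 / 11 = -5464.82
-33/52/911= -0.00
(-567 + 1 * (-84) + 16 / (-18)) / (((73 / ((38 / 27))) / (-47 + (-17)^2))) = -53952932 / 17739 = -3041.49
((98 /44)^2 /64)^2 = 5764801 /959512576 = 0.01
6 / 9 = 2 / 3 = 0.67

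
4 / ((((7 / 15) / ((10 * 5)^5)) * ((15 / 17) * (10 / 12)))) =25500000000 / 7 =3642857142.86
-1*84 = -84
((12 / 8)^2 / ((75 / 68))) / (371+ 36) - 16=-162749 / 10175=-15.99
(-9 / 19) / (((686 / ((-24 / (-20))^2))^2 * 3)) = -972 / 1397081875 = -0.00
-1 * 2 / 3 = -2 / 3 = -0.67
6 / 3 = 2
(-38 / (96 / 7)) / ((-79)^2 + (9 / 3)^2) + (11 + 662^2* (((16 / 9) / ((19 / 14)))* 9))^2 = 2891020015178467451987 / 108300000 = 26694552310050.48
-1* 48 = -48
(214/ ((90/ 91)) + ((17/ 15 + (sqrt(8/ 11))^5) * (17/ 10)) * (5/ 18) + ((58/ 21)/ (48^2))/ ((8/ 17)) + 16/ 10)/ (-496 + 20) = -4146139/ 9031680 - 8 * sqrt(22)/ 83853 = -0.46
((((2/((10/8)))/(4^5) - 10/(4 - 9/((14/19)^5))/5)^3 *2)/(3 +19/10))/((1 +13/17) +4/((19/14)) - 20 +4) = -0.00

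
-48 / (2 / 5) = -120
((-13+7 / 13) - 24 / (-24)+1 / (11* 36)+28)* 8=170306 / 1287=132.33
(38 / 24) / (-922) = -19 / 11064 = -0.00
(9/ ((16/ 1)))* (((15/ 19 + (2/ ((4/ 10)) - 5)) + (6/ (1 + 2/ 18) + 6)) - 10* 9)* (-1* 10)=8316/ 19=437.68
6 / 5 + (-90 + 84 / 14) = -414 / 5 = -82.80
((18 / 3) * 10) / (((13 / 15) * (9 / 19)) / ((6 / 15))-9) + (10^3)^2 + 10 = 101000250 / 101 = 1000002.48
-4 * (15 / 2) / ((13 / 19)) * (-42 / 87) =7980 / 377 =21.17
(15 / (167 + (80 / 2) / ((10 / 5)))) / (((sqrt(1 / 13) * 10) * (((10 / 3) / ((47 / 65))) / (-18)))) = -3807 * sqrt(13) / 121550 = -0.11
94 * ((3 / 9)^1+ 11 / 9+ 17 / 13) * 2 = 62980 / 117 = 538.29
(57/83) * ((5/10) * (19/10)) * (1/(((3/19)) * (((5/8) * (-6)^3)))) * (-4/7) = 0.02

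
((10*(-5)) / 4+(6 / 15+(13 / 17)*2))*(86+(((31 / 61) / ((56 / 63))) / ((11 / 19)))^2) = -900738007161 / 979724416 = -919.38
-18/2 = -9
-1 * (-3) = 3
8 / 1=8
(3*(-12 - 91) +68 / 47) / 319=-14455 / 14993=-0.96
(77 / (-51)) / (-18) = 77 / 918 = 0.08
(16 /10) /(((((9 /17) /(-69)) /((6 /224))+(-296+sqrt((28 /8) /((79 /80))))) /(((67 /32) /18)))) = -3329926867 /5300985812680 - 10243027 *sqrt(5530) /190835489256480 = -0.00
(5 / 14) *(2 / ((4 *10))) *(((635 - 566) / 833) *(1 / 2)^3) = 69 / 373184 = 0.00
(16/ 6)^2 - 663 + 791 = 1216/ 9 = 135.11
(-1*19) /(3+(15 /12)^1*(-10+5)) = 76 /13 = 5.85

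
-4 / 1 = -4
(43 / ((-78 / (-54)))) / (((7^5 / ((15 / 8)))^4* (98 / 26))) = 19591875 / 16014627014995919048704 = 0.00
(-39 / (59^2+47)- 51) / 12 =-59989 / 14112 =-4.25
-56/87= -0.64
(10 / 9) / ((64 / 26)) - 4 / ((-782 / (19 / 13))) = 0.46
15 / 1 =15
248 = 248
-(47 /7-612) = 4237 /7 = 605.29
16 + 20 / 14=122 / 7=17.43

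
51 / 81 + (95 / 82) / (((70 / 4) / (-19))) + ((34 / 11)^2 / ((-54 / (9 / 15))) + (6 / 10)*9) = 4374637 / 937629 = 4.67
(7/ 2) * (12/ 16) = 21/ 8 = 2.62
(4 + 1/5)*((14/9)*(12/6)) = 196/15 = 13.07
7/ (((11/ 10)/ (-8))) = -560/ 11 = -50.91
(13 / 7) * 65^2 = 54925 / 7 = 7846.43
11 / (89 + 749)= 11 / 838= 0.01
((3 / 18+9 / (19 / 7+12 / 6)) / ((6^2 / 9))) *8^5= 561152 / 33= 17004.61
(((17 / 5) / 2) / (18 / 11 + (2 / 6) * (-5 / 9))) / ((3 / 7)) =11781 / 4310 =2.73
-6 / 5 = -1.20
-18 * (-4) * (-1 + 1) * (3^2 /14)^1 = 0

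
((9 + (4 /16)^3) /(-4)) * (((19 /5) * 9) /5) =-98667 /6400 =-15.42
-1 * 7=-7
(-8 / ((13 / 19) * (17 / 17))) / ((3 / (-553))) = 2155.28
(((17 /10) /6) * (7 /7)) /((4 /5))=17 /48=0.35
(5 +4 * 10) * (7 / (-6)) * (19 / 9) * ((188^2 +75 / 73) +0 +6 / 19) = -1715839685 / 438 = -3917442.20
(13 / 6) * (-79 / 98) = -1027 / 588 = -1.75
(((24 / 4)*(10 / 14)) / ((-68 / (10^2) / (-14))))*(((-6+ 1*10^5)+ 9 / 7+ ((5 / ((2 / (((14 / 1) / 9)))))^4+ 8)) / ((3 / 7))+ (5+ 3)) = 2301756371000 / 111537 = 20636706.84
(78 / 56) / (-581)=-39 / 16268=-0.00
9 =9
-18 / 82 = -9 / 41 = -0.22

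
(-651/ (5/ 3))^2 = 3814209/ 25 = 152568.36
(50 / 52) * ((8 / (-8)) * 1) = -25 / 26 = -0.96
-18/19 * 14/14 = -18/19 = -0.95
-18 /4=-9 /2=-4.50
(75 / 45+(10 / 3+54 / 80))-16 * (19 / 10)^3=-104069 / 1000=-104.07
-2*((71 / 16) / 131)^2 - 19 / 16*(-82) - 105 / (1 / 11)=-2323192577 / 2196608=-1057.63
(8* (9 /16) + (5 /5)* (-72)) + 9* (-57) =-1161 /2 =-580.50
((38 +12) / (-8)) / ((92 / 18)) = -225 / 184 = -1.22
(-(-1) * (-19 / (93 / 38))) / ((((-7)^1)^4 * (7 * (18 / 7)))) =-361 / 2009637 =-0.00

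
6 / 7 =0.86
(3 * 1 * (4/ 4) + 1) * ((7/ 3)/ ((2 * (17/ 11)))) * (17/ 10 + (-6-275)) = -71687/ 85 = -843.38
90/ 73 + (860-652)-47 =11843/ 73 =162.23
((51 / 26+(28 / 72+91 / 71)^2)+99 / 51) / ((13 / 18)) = 2416075175 / 260690274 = 9.27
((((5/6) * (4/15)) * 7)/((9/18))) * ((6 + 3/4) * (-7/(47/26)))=-81.32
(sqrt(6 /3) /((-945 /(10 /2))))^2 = 2 /35721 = 0.00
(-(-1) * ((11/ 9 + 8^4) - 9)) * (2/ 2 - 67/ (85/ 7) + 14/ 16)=-45569369/ 3060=-14891.95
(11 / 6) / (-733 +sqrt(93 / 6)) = -8063 / 3223641 - 11*sqrt(62) / 6447282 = -0.00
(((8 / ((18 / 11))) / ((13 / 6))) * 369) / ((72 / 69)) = 10373 / 13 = 797.92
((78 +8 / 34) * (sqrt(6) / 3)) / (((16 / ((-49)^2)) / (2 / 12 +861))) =8249968055 * sqrt(6) / 2448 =8254988.61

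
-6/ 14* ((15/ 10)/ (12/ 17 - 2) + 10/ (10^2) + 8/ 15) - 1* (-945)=1455647/ 1540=945.23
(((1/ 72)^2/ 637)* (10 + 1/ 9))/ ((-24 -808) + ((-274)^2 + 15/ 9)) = 1/ 24248040768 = 0.00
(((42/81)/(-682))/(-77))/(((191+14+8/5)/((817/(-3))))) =-4085/313857423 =-0.00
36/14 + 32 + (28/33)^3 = 8850418/251559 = 35.18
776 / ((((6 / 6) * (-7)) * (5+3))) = -97 / 7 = -13.86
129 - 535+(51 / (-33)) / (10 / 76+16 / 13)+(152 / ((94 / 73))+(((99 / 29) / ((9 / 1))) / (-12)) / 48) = -1680207538583 / 5812006464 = -289.09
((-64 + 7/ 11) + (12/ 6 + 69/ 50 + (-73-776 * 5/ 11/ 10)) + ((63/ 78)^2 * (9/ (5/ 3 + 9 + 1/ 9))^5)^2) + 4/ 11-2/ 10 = -168.02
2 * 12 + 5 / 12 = 293 / 12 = 24.42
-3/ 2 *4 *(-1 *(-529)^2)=1679046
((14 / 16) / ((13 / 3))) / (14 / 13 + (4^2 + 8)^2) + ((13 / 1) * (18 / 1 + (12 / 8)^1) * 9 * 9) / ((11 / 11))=1232338557 / 60016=20533.50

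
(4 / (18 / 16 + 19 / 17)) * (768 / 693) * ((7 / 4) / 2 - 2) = -52224 / 23485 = -2.22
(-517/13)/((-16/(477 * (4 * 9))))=2219481/52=42682.33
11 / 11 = 1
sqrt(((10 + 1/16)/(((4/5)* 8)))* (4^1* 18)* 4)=3* sqrt(805)/4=21.28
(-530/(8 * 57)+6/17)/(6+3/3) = -3137/27132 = -0.12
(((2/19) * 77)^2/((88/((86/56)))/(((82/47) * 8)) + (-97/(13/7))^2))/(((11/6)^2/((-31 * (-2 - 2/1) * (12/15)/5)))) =148963965696/1049528215375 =0.14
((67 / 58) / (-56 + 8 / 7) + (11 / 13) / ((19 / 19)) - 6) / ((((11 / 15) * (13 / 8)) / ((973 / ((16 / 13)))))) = -662666515 / 193024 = -3433.08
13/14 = 0.93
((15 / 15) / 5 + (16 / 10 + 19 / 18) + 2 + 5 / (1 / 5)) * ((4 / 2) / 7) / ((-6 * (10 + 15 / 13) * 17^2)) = -0.00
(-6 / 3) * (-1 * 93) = 186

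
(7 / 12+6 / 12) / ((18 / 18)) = 13 / 12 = 1.08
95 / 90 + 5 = 109 / 18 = 6.06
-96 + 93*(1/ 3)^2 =-257/ 3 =-85.67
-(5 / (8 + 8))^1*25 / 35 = -25 / 112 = -0.22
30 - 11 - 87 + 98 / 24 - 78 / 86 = -33449 / 516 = -64.82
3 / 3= 1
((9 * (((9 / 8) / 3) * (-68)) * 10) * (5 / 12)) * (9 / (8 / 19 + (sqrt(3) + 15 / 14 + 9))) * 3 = -2112.04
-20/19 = -1.05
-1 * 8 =-8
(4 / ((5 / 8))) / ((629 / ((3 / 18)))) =16 / 9435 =0.00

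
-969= -969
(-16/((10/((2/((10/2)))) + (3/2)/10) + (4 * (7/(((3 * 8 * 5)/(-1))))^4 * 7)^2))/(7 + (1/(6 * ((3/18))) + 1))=-0.07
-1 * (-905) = 905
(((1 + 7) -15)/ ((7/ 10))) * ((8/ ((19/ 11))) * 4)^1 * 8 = -1482.11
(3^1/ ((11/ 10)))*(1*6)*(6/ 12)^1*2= 180/ 11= 16.36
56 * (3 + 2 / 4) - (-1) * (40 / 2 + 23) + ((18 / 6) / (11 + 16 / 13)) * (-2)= 12641 / 53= 238.51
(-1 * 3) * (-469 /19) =1407 /19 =74.05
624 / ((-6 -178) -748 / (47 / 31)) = -2444 / 2653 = -0.92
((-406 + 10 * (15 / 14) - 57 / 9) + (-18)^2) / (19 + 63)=-815 / 861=-0.95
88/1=88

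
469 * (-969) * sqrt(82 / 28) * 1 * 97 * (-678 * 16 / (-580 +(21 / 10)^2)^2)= 341578081440000 * sqrt(574) / 3313038481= 2470128.01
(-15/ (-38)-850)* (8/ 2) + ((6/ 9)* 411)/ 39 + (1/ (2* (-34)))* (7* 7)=-170921941/ 50388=-3392.12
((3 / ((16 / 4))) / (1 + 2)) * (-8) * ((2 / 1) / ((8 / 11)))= -5.50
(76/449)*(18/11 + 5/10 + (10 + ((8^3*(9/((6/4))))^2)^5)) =62577526244844936188626299852070856610/4939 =12670080227747506820940740000000000.00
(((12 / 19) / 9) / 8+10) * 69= 690.61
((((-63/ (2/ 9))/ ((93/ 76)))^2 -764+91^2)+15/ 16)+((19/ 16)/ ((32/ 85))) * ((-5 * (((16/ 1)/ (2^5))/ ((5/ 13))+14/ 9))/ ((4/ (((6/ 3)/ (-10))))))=2167899068035/ 35426304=61194.62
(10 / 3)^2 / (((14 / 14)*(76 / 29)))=725 / 171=4.24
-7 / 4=-1.75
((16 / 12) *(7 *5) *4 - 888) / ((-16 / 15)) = 1315 / 2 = 657.50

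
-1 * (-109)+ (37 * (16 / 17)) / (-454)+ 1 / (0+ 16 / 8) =844529 / 7718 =109.42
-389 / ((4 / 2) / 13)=-2528.50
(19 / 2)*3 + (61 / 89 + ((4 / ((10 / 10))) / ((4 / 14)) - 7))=6441 / 178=36.19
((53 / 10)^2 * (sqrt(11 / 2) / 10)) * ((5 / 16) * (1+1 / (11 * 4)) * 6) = 75843 * sqrt(22) / 28160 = 12.63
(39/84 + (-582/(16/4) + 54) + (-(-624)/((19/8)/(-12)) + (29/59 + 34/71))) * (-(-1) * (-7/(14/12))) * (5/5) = 21680924541/1114274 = 19457.44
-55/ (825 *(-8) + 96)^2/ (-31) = 55/ 1311362496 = 0.00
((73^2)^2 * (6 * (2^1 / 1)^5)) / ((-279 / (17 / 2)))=-15448643104 / 93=-166114441.98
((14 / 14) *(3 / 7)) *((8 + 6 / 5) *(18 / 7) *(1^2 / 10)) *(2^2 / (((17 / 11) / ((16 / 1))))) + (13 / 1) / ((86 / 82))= 48697549 / 895475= 54.38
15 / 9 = 5 / 3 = 1.67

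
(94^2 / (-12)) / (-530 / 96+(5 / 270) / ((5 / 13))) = 1590480 / 11821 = 134.55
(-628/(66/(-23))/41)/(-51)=-7222/69003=-0.10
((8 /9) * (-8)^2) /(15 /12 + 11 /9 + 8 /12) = 2048 /113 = 18.12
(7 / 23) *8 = 56 / 23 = 2.43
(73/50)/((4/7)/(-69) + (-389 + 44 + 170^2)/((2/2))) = 35259/689603050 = 0.00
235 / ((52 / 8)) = 470 / 13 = 36.15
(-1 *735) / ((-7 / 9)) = 945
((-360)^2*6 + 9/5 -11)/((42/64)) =17773504/15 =1184900.27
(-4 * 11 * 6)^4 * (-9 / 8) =-5464723968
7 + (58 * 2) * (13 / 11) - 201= -626 / 11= -56.91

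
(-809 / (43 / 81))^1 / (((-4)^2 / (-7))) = 458703 / 688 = 666.72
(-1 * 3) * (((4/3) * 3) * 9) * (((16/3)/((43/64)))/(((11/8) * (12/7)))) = -172032/473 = -363.70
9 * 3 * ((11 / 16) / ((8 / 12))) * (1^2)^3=891 / 32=27.84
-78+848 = 770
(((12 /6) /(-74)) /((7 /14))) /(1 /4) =-8 /37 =-0.22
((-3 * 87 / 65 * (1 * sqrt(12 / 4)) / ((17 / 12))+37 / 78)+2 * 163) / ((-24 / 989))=-25184885 / 1872+258129 * sqrt(3) / 2210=-13251.16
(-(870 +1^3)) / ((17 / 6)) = -5226 / 17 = -307.41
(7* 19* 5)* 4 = 2660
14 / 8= 7 / 4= 1.75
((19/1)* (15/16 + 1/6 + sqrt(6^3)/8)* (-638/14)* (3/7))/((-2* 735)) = 321233/1152480 + 18183* sqrt(6)/96040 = 0.74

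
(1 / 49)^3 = 1 / 117649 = 0.00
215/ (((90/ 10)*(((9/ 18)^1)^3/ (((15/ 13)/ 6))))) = 4300/ 117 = 36.75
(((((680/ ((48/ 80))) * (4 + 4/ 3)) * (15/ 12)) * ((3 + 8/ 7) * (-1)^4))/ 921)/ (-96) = -61625/ 174069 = -0.35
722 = 722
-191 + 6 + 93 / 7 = -1202 / 7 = -171.71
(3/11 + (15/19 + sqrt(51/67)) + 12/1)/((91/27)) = 27 * sqrt(3417)/6097 + 810/209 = 4.13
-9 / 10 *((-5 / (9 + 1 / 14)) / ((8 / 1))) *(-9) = -567 / 1016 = -0.56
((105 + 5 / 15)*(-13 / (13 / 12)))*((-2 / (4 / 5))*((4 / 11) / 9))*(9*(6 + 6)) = 151680 / 11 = 13789.09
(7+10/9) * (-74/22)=-2701/99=-27.28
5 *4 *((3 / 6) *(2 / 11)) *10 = 18.18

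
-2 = -2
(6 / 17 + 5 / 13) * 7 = 5.16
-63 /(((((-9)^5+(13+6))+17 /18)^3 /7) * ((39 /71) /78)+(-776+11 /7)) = 365211504 /1199540791331818291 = 0.00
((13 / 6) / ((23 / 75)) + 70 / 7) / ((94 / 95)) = 74575 / 4324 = 17.25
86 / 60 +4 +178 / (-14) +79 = 15061 / 210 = 71.72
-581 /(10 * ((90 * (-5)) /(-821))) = -106.00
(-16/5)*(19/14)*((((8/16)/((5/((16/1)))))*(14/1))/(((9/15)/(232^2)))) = -130899968/15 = -8726664.53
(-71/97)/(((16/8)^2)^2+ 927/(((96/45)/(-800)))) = 71/33718073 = 0.00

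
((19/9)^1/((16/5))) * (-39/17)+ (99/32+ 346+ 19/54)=5110427/14688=347.93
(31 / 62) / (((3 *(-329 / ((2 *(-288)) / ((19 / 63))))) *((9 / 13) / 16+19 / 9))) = 1617408 / 3601469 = 0.45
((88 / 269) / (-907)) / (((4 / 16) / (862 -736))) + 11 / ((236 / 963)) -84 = -2262674145 / 57579988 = -39.30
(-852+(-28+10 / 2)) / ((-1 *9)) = 97.22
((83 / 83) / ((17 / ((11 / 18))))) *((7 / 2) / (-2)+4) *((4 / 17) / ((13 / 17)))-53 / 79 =-22557 / 34918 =-0.65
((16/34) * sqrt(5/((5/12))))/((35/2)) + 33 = 32 * sqrt(3)/595 + 33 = 33.09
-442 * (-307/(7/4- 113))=-542776/445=-1219.72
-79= -79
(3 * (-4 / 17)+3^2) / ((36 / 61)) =2867 / 204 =14.05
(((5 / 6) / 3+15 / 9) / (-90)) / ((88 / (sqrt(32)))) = -7* sqrt(2) / 7128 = -0.00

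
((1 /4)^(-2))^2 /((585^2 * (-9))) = -256 /3080025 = -0.00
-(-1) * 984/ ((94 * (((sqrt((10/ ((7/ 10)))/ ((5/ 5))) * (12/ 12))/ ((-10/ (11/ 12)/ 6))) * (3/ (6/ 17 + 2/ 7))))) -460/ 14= -230/ 7 -24928 * sqrt(7)/ 61523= -33.93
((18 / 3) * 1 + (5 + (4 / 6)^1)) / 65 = 7 / 39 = 0.18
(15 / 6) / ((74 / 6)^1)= 15 / 74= 0.20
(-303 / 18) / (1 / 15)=-505 / 2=-252.50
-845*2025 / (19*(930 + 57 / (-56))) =-31941000 / 329479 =-96.94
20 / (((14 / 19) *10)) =19 / 7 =2.71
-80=-80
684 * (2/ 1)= 1368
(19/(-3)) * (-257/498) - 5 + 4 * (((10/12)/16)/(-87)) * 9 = -303827/173304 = -1.75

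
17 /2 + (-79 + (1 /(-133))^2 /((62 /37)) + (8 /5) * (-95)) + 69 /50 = -6062656179 /27417950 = -221.12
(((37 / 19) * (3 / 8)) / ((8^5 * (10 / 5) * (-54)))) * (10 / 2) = -185 / 179306496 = -0.00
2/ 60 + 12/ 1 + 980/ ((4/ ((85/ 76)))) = 326093/ 1140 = 286.05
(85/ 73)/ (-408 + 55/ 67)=-5695/ 1991513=-0.00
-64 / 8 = -8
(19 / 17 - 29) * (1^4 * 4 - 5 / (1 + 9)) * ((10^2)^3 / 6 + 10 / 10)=-276501659 / 17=-16264803.47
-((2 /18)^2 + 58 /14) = -2356 /567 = -4.16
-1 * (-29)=29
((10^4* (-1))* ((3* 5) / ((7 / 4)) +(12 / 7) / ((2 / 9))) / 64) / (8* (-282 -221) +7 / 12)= 213750 / 337967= 0.63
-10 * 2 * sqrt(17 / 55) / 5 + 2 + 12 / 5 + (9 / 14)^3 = 64013 / 13720 - 4 * sqrt(935) / 55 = 2.44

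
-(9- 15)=6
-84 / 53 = -1.58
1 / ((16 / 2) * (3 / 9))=3 / 8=0.38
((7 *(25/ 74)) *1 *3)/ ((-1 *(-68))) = 525/ 5032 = 0.10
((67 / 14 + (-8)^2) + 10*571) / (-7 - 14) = -80903 / 294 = -275.18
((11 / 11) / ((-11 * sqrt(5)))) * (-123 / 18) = 41 * sqrt(5) / 330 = 0.28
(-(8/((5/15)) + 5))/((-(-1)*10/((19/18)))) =-551/180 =-3.06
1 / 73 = 0.01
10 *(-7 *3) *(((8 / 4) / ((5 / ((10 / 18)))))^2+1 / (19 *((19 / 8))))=-146440 / 9747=-15.02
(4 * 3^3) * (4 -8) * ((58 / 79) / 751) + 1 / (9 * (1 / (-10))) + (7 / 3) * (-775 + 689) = -107966968 / 533961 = -202.20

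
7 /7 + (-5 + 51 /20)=-29 /20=-1.45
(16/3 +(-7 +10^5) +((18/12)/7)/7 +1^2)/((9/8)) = 117599252/1323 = 88888.32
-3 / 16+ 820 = 13117 / 16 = 819.81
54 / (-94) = -27 / 47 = -0.57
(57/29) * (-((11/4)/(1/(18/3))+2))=-2109/58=-36.36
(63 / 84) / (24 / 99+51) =99 / 6764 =0.01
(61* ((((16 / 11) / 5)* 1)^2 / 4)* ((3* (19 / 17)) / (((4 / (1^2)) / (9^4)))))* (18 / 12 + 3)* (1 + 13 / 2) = 2463760476 / 10285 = 239548.90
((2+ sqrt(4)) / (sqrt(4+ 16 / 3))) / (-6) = -sqrt(21) / 21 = -0.22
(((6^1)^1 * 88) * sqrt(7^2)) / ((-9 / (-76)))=93632 / 3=31210.67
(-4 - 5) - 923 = -932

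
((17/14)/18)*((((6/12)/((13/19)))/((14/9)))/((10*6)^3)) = 323/2201472000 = 0.00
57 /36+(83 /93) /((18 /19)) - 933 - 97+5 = -3423245 /3348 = -1022.47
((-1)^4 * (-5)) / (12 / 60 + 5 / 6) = -150 / 31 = -4.84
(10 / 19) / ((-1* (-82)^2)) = -5 / 63878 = -0.00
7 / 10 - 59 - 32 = -903 / 10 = -90.30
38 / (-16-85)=-38 / 101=-0.38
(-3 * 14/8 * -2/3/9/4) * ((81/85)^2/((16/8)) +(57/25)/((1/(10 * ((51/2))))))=56.57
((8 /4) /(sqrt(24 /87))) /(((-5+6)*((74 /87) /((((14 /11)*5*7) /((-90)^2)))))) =1421*sqrt(58) /439560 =0.02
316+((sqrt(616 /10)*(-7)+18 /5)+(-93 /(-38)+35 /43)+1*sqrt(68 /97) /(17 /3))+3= -14*sqrt(385) /5+6*sqrt(1649) /1649+2662287 /8170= 271.07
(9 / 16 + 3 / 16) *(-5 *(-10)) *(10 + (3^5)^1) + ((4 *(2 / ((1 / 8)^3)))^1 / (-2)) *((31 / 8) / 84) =394507 / 42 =9393.02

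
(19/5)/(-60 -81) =-19/705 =-0.03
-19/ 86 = -0.22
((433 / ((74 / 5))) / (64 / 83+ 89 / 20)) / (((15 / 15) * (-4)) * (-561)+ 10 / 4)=0.00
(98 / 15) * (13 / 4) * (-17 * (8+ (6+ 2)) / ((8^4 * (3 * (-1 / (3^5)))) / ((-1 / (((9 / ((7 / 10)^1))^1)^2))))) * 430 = -22816703 / 76800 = -297.09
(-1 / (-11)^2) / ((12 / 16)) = -4 / 363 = -0.01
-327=-327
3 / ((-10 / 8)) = -12 / 5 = -2.40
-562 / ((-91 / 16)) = 8992 / 91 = 98.81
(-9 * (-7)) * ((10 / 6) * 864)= 90720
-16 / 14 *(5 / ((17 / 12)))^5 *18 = -111974400000 / 9938999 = -11266.16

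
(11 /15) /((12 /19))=209 /180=1.16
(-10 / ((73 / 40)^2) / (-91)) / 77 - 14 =-522748242 / 37340303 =-14.00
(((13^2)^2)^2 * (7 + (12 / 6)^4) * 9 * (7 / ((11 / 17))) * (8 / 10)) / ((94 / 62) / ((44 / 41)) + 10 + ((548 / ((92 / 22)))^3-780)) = 121263279647786888976 / 186666232639325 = 649626.22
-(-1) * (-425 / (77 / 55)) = -303.57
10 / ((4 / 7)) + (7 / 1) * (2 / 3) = 133 / 6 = 22.17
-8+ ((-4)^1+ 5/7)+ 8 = -23/7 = -3.29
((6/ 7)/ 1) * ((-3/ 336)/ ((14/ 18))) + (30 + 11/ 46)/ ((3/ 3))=1907831/ 63112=30.23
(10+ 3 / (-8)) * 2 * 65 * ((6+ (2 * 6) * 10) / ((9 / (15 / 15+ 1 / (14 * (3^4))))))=5680675 / 324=17532.95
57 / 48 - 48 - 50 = -1549 / 16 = -96.81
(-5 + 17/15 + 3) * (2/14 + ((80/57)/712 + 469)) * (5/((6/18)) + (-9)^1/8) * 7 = -4006682381/101460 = -39490.27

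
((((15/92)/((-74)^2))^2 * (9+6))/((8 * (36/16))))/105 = 0.00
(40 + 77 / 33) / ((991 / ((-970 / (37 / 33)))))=-1355090 / 36667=-36.96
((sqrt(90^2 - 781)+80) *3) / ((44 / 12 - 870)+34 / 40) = -180 *sqrt(7319) / 51929 - 14400 / 51929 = -0.57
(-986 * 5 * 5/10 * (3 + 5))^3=-7668682048000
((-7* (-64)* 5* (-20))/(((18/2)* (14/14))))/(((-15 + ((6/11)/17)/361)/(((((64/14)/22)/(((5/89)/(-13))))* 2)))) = -290836848640/9113391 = -31913.13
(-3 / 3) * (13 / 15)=-13 / 15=-0.87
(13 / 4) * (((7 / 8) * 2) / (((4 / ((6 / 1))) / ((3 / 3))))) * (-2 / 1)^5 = -273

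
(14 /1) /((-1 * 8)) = -7 /4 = -1.75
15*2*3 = 90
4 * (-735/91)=-32.31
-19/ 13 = -1.46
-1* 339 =-339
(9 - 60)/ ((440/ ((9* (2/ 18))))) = -51/ 440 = -0.12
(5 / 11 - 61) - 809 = -9565 / 11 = -869.55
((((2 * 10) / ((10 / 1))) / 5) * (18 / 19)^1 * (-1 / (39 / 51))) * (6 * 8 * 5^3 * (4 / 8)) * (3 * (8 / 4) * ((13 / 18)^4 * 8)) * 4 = -119516800 / 1539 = -77658.74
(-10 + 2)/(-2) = 4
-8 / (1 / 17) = -136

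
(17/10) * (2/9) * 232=3944/45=87.64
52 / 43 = 1.21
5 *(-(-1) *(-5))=-25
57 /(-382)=-57 /382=-0.15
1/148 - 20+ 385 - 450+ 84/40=-61341/740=-82.89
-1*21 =-21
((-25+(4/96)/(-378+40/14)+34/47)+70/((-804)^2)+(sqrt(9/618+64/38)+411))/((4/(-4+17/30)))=-317791557042941/957383466624 - sqrt(26024186)/4560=-333.06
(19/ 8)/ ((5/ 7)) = 133/ 40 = 3.32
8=8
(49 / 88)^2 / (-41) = -2401 / 317504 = -0.01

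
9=9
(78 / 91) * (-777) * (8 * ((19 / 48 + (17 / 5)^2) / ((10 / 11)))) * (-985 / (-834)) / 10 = -1150328113 / 139000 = -8275.74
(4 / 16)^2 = 1 / 16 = 0.06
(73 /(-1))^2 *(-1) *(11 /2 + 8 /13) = -32588.88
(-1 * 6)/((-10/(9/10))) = 27/50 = 0.54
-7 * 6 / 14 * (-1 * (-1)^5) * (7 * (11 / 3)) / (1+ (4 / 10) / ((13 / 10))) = -1001 / 17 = -58.88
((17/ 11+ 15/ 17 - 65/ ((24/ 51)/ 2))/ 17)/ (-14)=1.15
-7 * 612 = -4284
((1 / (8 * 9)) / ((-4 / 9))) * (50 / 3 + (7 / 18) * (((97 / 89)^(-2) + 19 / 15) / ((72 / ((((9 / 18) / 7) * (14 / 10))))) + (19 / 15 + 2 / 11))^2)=-98315123558130342223 / 179921188171676160000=-0.55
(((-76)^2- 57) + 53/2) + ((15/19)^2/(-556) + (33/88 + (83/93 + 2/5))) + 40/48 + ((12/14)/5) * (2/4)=2503599978739/435553720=5748.09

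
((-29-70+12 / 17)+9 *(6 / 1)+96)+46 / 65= 57917 / 1105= 52.41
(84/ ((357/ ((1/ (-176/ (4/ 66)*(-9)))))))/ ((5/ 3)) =1/ 185130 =0.00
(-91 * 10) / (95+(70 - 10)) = -182 / 31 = -5.87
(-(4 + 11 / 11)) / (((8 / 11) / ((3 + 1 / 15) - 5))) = 319 / 24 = 13.29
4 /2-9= -7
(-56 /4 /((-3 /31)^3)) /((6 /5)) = 1042685 /81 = 12872.65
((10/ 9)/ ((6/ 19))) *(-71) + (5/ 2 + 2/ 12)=-6673/ 27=-247.15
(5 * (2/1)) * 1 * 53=530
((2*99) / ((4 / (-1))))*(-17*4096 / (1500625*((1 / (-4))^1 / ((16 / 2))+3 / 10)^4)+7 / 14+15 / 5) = 8768340866043 / 32834164804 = 267.05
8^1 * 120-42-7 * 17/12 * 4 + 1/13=34258/39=878.41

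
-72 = -72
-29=-29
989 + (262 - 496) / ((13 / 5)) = 899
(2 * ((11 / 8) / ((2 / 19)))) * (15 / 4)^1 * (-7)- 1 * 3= -22041 / 32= -688.78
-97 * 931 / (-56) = 12901 / 8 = 1612.62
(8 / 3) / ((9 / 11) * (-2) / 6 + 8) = 0.35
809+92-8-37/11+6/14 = 68535/77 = 890.06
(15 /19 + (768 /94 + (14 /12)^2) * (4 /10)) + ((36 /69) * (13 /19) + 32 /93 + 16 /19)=352141879 /57303810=6.15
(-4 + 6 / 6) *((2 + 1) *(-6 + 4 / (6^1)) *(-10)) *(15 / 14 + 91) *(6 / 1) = -1856160 / 7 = -265165.71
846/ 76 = 423/ 38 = 11.13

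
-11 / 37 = -0.30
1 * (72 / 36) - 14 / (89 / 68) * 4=-3630 / 89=-40.79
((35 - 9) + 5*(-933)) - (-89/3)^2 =-49672/9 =-5519.11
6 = 6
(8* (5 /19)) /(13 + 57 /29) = 580 /4123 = 0.14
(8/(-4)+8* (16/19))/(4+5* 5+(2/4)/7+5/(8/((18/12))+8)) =5040/31331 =0.16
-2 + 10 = 8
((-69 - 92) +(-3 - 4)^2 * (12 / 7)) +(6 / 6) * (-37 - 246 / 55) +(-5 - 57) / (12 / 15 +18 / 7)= -444119 / 3245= -136.86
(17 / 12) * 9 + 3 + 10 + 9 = 139 / 4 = 34.75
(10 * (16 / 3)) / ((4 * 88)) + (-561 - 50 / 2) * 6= -116023 / 33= -3515.85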